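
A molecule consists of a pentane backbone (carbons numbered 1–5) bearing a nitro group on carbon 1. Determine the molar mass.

117.15 g/mol

Atom tally by fragment:
  O2NCH2 → C:1 H:2 N:1 O:2
  CH2 → C:1 H:2
  CH2 → C:1 H:2
  CH2 → C:1 H:2
  CH3 → C:1 H:3
Element totals:
  C: 5
  H: 11
  N: 1
  O: 2
Molecular formula: C5H11NO2.
  M = 5(12.011) + 11(1.008) + 14.007 + 2(15.999)
    = 60.055 + 11.088 + 14.007 + 31.998 = 117.148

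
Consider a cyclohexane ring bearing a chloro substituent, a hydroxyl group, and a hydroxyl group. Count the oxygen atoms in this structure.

2

Atom tally by fragment:
  cyclohexane ring core → C:6 H:12
  (− 3 ring H displaced by substituents)
  + Cl → Cl:1
  + OH → O:1 H:1
  + OH → O:1 H:1
Element totals:
  C: 6
  H: 11
  Cl: 1
  O: 2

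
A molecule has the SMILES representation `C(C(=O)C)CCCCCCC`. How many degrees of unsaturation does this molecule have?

Atom tally by fragment:
  CH3COCH2 → C:3 H:5 O:1
  CH2 → C:1 H:2
  CH2 → C:1 H:2
  CH2 → C:1 H:2
  CH2 → C:1 H:2
  CH2 → C:1 H:2
  CH2 → C:1 H:2
  CH3 → C:1 H:3
Element totals:
  C: 10
  H: 20
  O: 1
Molecular formula: C10H20O.
DoU = (2C + 2 + N − H − X) / 2 = (2·10 + 2 + 0 − 20 − 0) / 2 = 1.

1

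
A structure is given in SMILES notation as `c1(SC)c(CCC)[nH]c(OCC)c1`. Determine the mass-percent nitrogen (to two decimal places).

7.03%

Atom tally by fragment:
  pyrrole ring core → C:4 H:5 N:1
  (− 3 ring H displaced by substituents)
  + SCH3 → C:1 H:3 S:1
  + CH2CH2CH3 → C:3 H:7
  + OC2H5 → C:2 H:5 O:1
Element totals:
  C: 10
  H: 17
  N: 1
  O: 1
  S: 1
Molecular formula: C10H17NOS.
Molar mass = 199.312 g/mol.
Mass from N: 1 × 14.007 = 14.007 g/mol.
%N = 14.007 / 199.312 × 100 = 7.03%.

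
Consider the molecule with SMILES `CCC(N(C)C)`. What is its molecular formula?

C5H13N

Atom tally by fragment:
  CH3 → C:1 H:3
  CH2 → C:1 H:2
  CH2N(CH3)2 → C:3 H:8 N:1
Element totals:
  C: 5
  H: 13
  N: 1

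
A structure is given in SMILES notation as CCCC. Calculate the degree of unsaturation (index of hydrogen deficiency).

Atom tally by fragment:
  CH3 → C:1 H:3
  CH2 → C:1 H:2
  CH2 → C:1 H:2
  CH3 → C:1 H:3
Element totals:
  C: 4
  H: 10
Molecular formula: C4H10.
DoU = (2C + 2 + N − H − X) / 2 = (2·4 + 2 + 0 − 10 − 0) / 2 = 0.

0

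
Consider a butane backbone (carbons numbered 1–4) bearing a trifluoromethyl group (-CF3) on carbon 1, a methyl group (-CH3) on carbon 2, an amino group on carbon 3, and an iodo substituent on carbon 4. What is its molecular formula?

Atom tally by fragment:
  F3CCH2 → C:2 H:2 F:3
  CH(CH3) → C:2 H:4
  CH(NH2) → C:1 H:3 N:1
  CH2I → C:1 H:2 I:1
Element totals:
  C: 6
  H: 11
  F: 3
  I: 1
  N: 1

C6H11F3IN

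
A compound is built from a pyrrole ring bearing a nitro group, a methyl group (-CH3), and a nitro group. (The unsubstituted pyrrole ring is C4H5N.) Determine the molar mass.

171.11 g/mol

Atom tally by fragment:
  pyrrole ring core → C:4 H:5 N:1
  (− 3 ring H displaced by substituents)
  + NO2 → N:1 O:2
  + CH3 → C:1 H:3
  + NO2 → N:1 O:2
Element totals:
  C: 5
  H: 5
  N: 3
  O: 4
Molecular formula: C5H5N3O4.
  M = 5(12.011) + 5(1.008) + 3(14.007) + 4(15.999)
    = 60.055 + 5.040 + 42.021 + 63.996 = 171.112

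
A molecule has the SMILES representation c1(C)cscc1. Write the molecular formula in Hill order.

Atom tally by fragment:
  thiophene ring core → C:4 H:4 S:1
  (− 1 ring H displaced by substituents)
  + CH3 → C:1 H:3
Element totals:
  C: 5
  H: 6
  S: 1

C5H6S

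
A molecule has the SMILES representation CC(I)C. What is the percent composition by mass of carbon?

Atom tally by fragment:
  CH3 → C:1 H:3
  CH(I) → C:1 H:1 I:1
  CH3 → C:1 H:3
Element totals:
  C: 3
  H: 7
  I: 1
Molecular formula: C3H7I.
Molar mass = 169.993 g/mol.
Mass from C: 3 × 12.011 = 36.033 g/mol.
%C = 36.033 / 169.993 × 100 = 21.20%.

21.20%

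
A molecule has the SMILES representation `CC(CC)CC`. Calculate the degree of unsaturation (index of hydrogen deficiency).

0

Atom tally by fragment:
  CH3 → C:1 H:3
  CH(C2H5) → C:3 H:6
  CH2 → C:1 H:2
  CH3 → C:1 H:3
Element totals:
  C: 6
  H: 14
Molecular formula: C6H14.
DoU = (2C + 2 + N − H − X) / 2 = (2·6 + 2 + 0 − 14 − 0) / 2 = 0.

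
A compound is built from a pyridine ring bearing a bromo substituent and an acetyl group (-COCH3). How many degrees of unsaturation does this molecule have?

5

Atom tally by fragment:
  pyridine ring core → C:5 H:5 N:1
  (− 2 ring H displaced by substituents)
  + Br → Br:1
  + COCH3 → C:2 H:3 O:1
Element totals:
  C: 7
  H: 6
  Br: 1
  N: 1
  O: 1
Molecular formula: C7H6BrNO.
DoU = (2C + 2 + N − H − X) / 2 = (2·7 + 2 + 1 − 6 − 1) / 2 = 5.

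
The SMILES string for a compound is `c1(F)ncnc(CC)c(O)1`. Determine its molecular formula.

Atom tally by fragment:
  pyrimidine ring core → C:4 H:4 N:2
  (− 3 ring H displaced by substituents)
  + F → F:1
  + C2H5 → C:2 H:5
  + OH → O:1 H:1
Element totals:
  C: 6
  H: 7
  F: 1
  N: 2
  O: 1

C6H7FN2O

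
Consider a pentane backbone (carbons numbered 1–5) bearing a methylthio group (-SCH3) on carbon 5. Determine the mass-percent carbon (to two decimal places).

Atom tally by fragment:
  CH3 → C:1 H:3
  CH2 → C:1 H:2
  CH2 → C:1 H:2
  CH2 → C:1 H:2
  CH2SCH3 → C:2 H:5 S:1
Element totals:
  C: 6
  H: 14
  S: 1
Molecular formula: C6H14S.
Molar mass = 118.238 g/mol.
Mass from C: 6 × 12.011 = 72.066 g/mol.
%C = 72.066 / 118.238 × 100 = 60.95%.

60.95%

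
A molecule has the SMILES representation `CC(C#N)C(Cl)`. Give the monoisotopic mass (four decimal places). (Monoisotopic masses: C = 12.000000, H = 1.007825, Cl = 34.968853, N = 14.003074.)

Atom tally by fragment:
  CH3 → C:1 H:3
  CH(CN) → C:2 H:1 N:1
  CH2Cl → C:1 H:2 Cl:1
Element totals:
  C: 4
  H: 6
  Cl: 1
  N: 1
Molecular formula: C4H6ClN.
  M = 4(12.0) + 6(1.007825) + 34.968853 + 14.003074
    = 48.000000 + 6.046950 + 34.968853 + 14.003074 = 103.018877

103.0189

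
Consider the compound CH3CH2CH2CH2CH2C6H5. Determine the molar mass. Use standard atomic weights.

Atom tally by fragment:
  CH3 → C:1 H:3
  CH2 → C:1 H:2
  CH2 → C:1 H:2
  CH2 → C:1 H:2
  CH2C6H5 → C:7 H:7
Element totals:
  C: 11
  H: 16
Molecular formula: C11H16.
  M = 11(12.011) + 16(1.008)
    = 132.121 + 16.128 = 148.249

148.25 g/mol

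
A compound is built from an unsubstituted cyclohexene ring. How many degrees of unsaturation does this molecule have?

Atom tally by fragment:
  cyclohexene ring core → C:6 H:10
Element totals:
  C: 6
  H: 10
Molecular formula: C6H10.
DoU = (2C + 2 + N − H − X) / 2 = (2·6 + 2 + 0 − 10 − 0) / 2 = 2.

2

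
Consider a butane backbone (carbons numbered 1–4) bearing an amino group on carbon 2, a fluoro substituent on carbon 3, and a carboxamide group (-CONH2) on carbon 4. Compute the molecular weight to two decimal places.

134.15 g/mol

Atom tally by fragment:
  CH3 → C:1 H:3
  CH(NH2) → C:1 H:3 N:1
  CH(F) → C:1 H:1 F:1
  CH2CONH2 → C:2 H:4 O:1 N:1
Element totals:
  C: 5
  H: 11
  F: 1
  N: 2
  O: 1
Molecular formula: C5H11FN2O.
  M = 5(12.011) + 11(1.008) + 18.998 + 2(14.007) + 15.999
    = 60.055 + 11.088 + 18.998 + 28.014 + 15.999 = 134.154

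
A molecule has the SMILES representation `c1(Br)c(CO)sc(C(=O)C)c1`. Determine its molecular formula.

Atom tally by fragment:
  thiophene ring core → C:4 H:4 S:1
  (− 3 ring H displaced by substituents)
  + Br → Br:1
  + CH2OH → C:1 H:3 O:1
  + COCH3 → C:2 H:3 O:1
Element totals:
  C: 7
  H: 7
  Br: 1
  O: 2
  S: 1

C7H7BrO2S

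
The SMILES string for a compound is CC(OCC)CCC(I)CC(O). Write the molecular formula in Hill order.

C9H19IO2

Atom tally by fragment:
  CH3 → C:1 H:3
  CH(OC2H5) → C:3 H:6 O:1
  CH2 → C:1 H:2
  CH2 → C:1 H:2
  CH(I) → C:1 H:1 I:1
  CH2 → C:1 H:2
  CH2OH → C:1 H:3 O:1
Element totals:
  C: 9
  H: 19
  I: 1
  O: 2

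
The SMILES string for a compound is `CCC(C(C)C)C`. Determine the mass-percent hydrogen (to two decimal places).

Atom tally by fragment:
  CH3 → C:1 H:3
  CH2 → C:1 H:2
  CH(CH(CH3)2) → C:4 H:8
  CH3 → C:1 H:3
Element totals:
  C: 7
  H: 16
Molecular formula: C7H16.
Molar mass = 100.205 g/mol.
Mass from H: 16 × 1.008 = 16.128 g/mol.
%H = 16.128 / 100.205 × 100 = 16.10%.

16.10%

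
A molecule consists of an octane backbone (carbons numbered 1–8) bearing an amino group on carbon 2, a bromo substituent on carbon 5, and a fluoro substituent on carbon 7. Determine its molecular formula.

C8H17BrFN

Atom tally by fragment:
  CH3 → C:1 H:3
  CH(NH2) → C:1 H:3 N:1
  CH2 → C:1 H:2
  CH2 → C:1 H:2
  CH(Br) → C:1 H:1 Br:1
  CH2 → C:1 H:2
  CH(F) → C:1 H:1 F:1
  CH3 → C:1 H:3
Element totals:
  C: 8
  H: 17
  Br: 1
  F: 1
  N: 1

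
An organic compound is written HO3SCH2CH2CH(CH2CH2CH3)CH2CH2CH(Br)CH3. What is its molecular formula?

C10H21BrO3S

Element totals:
  C: 10
  H: 21
  Br: 1
  O: 3
  S: 1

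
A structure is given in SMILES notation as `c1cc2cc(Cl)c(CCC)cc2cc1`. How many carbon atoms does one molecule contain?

Atom tally by fragment:
  naphthalene ring system core → C:10 H:8
  (− 2 ring H displaced by substituents)
  + Cl → Cl:1
  + CH2CH2CH3 → C:3 H:7
Element totals:
  C: 13
  H: 13
  Cl: 1

13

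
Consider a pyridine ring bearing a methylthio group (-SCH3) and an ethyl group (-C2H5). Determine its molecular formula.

Atom tally by fragment:
  pyridine ring core → C:5 H:5 N:1
  (− 2 ring H displaced by substituents)
  + SCH3 → C:1 H:3 S:1
  + C2H5 → C:2 H:5
Element totals:
  C: 8
  H: 11
  N: 1
  S: 1

C8H11NS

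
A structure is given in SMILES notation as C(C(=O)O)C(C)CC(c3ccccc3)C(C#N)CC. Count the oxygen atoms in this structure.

2

Atom tally by fragment:
  HOOCCH2 → C:2 H:3 O:2
  CH(CH3) → C:2 H:4
  CH2 → C:1 H:2
  CH(C6H5) → C:7 H:6
  CH(CN) → C:2 H:1 N:1
  CH2 → C:1 H:2
  CH3 → C:1 H:3
Element totals:
  C: 16
  H: 21
  N: 1
  O: 2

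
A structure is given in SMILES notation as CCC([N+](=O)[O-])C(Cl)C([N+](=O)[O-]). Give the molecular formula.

C5H9ClN2O4

Atom tally by fragment:
  CH3 → C:1 H:3
  CH2 → C:1 H:2
  CH(NO2) → C:1 H:1 N:1 O:2
  CH(Cl) → C:1 H:1 Cl:1
  CH2NO2 → C:1 H:2 N:1 O:2
Element totals:
  C: 5
  H: 9
  Cl: 1
  N: 2
  O: 4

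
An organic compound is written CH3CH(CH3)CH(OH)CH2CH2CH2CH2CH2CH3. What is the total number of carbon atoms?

10

Atom tally by fragment:
  CH3 → C:1 H:3
  CH(CH3) → C:2 H:4
  CH(OH) → C:1 H:2 O:1
  CH2 → C:1 H:2
  CH2 → C:1 H:2
  CH2 → C:1 H:2
  CH2 → C:1 H:2
  CH2 → C:1 H:2
  CH3 → C:1 H:3
Element totals:
  C: 10
  H: 22
  O: 1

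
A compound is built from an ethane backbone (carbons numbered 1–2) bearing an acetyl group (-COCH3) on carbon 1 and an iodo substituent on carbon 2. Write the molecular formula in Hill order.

Atom tally by fragment:
  CH3COCH2 → C:3 H:5 O:1
  CH2I → C:1 H:2 I:1
Element totals:
  C: 4
  H: 7
  I: 1
  O: 1

C4H7IO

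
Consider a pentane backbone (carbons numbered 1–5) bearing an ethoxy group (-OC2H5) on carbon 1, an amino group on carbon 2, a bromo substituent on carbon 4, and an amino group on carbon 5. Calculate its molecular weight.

Atom tally by fragment:
  C2H5OCH2 → C:3 H:7 O:1
  CH(NH2) → C:1 H:3 N:1
  CH2 → C:1 H:2
  CH(Br) → C:1 H:1 Br:1
  CH2NH2 → C:1 H:4 N:1
Element totals:
  C: 7
  H: 17
  Br: 1
  N: 2
  O: 1
Molecular formula: C7H17BrN2O.
  M = 7(12.011) + 17(1.008) + 79.904 + 2(14.007) + 15.999
    = 84.077 + 17.136 + 79.904 + 28.014 + 15.999 = 225.130

225.13 g/mol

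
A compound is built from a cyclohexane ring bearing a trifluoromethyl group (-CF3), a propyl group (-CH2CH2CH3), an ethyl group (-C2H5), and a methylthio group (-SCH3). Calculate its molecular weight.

268.38 g/mol

Atom tally by fragment:
  cyclohexane ring core → C:6 H:12
  (− 4 ring H displaced by substituents)
  + CF3 → C:1 F:3
  + CH2CH2CH3 → C:3 H:7
  + C2H5 → C:2 H:5
  + SCH3 → C:1 H:3 S:1
Element totals:
  C: 13
  H: 23
  F: 3
  S: 1
Molecular formula: C13H23F3S.
  M = 13(12.011) + 23(1.008) + 3(18.998) + 32.06
    = 156.143 + 23.184 + 56.994 + 32.060 = 268.381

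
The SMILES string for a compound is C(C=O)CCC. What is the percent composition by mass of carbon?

Atom tally by fragment:
  OHCCH2 → C:2 H:3 O:1
  CH2 → C:1 H:2
  CH2 → C:1 H:2
  CH3 → C:1 H:3
Element totals:
  C: 5
  H: 10
  O: 1
Molecular formula: C5H10O.
Molar mass = 86.134 g/mol.
Mass from C: 5 × 12.011 = 60.055 g/mol.
%C = 60.055 / 86.134 × 100 = 69.72%.

69.72%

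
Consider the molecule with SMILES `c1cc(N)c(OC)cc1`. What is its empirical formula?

Atom tally by fragment:
  benzene ring core → C:6 H:6
  (− 2 ring H displaced by substituents)
  + NH2 → N:1 H:2
  + OCH3 → C:1 H:3 O:1
Element totals:
  C: 7
  H: 9
  N: 1
  O: 1
Molecular formula: C7H9NO.
gcd of subscripts (7, 9, 1, 1) = 1, so the empirical formula equals the molecular formula.

C7H9NO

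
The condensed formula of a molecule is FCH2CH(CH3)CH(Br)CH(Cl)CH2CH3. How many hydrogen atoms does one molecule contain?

Element totals:
  C: 7
  H: 13
  Br: 1
  Cl: 1
  F: 1

13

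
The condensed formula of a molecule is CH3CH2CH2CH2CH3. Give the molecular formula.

Atom tally by fragment:
  CH3 → C:1 H:3
  CH2 → C:1 H:2
  CH2 → C:1 H:2
  CH2 → C:1 H:2
  CH3 → C:1 H:3
Element totals:
  C: 5
  H: 12

C5H12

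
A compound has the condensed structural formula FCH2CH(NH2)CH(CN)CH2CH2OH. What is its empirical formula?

Element totals:
  C: 6
  H: 11
  F: 1
  N: 2
  O: 1
Molecular formula: C6H11FN2O.
gcd of subscripts (6, 1, 11, 2, 1) = 1, so the empirical formula equals the molecular formula.

C6H11FN2O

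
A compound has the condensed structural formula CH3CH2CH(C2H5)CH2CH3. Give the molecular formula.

C7H16

Atom tally by fragment:
  CH3 → C:1 H:3
  CH2 → C:1 H:2
  CH(C2H5) → C:3 H:6
  CH2 → C:1 H:2
  CH3 → C:1 H:3
Element totals:
  C: 7
  H: 16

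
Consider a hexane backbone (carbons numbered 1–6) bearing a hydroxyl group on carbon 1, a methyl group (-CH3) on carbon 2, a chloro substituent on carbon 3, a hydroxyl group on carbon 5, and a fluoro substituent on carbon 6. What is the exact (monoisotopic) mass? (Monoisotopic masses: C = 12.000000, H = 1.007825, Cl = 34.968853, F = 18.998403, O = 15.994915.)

184.0666

Atom tally by fragment:
  HOCH2 → C:1 H:3 O:1
  CH(CH3) → C:2 H:4
  CH(Cl) → C:1 H:1 Cl:1
  CH2 → C:1 H:2
  CH(OH) → C:1 H:2 O:1
  CH2F → C:1 H:2 F:1
Element totals:
  C: 7
  H: 14
  Cl: 1
  F: 1
  O: 2
Molecular formula: C7H14ClFO2.
  M = 7(12.0) + 14(1.007825) + 34.968853 + 18.998403 + 2(15.994915)
    = 84.000000 + 14.109550 + 34.968853 + 18.998403 + 31.989830 = 184.066636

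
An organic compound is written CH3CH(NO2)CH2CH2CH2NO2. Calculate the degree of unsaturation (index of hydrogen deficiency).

2

Atom tally by fragment:
  CH3 → C:1 H:3
  CH(NO2) → C:1 H:1 N:1 O:2
  CH2 → C:1 H:2
  CH2 → C:1 H:2
  CH2NO2 → C:1 H:2 N:1 O:2
Element totals:
  C: 5
  H: 10
  N: 2
  O: 4
Molecular formula: C5H10N2O4.
DoU = (2C + 2 + N − H − X) / 2 = (2·5 + 2 + 2 − 10 − 0) / 2 = 2.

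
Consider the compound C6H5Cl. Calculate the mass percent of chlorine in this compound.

31.50%

Element totals:
  C: 6
  H: 5
  Cl: 1
Molecular formula: C6H5Cl.
Molar mass = 112.556 g/mol.
Mass from Cl: 1 × 35.45 = 35.450 g/mol.
%Cl = 35.450 / 112.556 × 100 = 31.50%.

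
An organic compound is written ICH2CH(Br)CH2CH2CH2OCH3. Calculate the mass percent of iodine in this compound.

Element totals:
  C: 6
  H: 12
  Br: 1
  I: 1
  O: 1
Molecular formula: C6H12BrIO.
Molar mass = 306.969 g/mol.
Mass from I: 1 × 126.904 = 126.904 g/mol.
%I = 126.904 / 306.969 × 100 = 41.34%.

41.34%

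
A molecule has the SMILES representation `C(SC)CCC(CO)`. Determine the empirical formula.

C6H14OS

Atom tally by fragment:
  CH3SCH2 → C:2 H:5 S:1
  CH2 → C:1 H:2
  CH2 → C:1 H:2
  CH2CH2OH → C:2 H:5 O:1
Element totals:
  C: 6
  H: 14
  O: 1
  S: 1
Molecular formula: C6H14OS.
gcd of subscripts (6, 14, 1, 1) = 1, so the empirical formula equals the molecular formula.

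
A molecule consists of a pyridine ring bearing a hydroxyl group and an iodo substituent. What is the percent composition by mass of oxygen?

7.24%

Atom tally by fragment:
  pyridine ring core → C:5 H:5 N:1
  (− 2 ring H displaced by substituents)
  + OH → O:1 H:1
  + I → I:1
Element totals:
  C: 5
  H: 4
  I: 1
  N: 1
  O: 1
Molecular formula: C5H4INO.
Molar mass = 220.997 g/mol.
Mass from O: 1 × 15.999 = 15.999 g/mol.
%O = 15.999 / 220.997 × 100 = 7.24%.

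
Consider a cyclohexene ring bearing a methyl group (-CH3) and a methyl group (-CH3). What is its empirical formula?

Atom tally by fragment:
  cyclohexene ring core → C:6 H:10
  (− 2 ring H displaced by substituents)
  + CH3 → C:1 H:3
  + CH3 → C:1 H:3
Element totals:
  C: 8
  H: 14
Molecular formula: C8H14.
gcd of subscripts = 2; dividing each by 2:
  C: 8/2 = 4
  H: 14/2 = 7

C4H7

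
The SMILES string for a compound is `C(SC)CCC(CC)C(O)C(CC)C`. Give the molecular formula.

Atom tally by fragment:
  CH3SCH2 → C:2 H:5 S:1
  CH2 → C:1 H:2
  CH2 → C:1 H:2
  CH(C2H5) → C:3 H:6
  CH(OH) → C:1 H:2 O:1
  CH(C2H5) → C:3 H:6
  CH3 → C:1 H:3
Element totals:
  C: 12
  H: 26
  O: 1
  S: 1

C12H26OS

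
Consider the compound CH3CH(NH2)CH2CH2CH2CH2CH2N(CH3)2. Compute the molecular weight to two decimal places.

Atom tally by fragment:
  CH3 → C:1 H:3
  CH(NH2) → C:1 H:3 N:1
  CH2 → C:1 H:2
  CH2 → C:1 H:2
  CH2 → C:1 H:2
  CH2 → C:1 H:2
  CH2N(CH3)2 → C:3 H:8 N:1
Element totals:
  C: 9
  H: 22
  N: 2
Molecular formula: C9H22N2.
  M = 9(12.011) + 22(1.008) + 2(14.007)
    = 108.099 + 22.176 + 28.014 = 158.289

158.29 g/mol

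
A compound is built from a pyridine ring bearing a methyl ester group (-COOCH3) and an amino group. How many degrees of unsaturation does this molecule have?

5

Atom tally by fragment:
  pyridine ring core → C:5 H:5 N:1
  (− 2 ring H displaced by substituents)
  + COOCH3 → C:2 H:3 O:2
  + NH2 → N:1 H:2
Element totals:
  C: 7
  H: 8
  N: 2
  O: 2
Molecular formula: C7H8N2O2.
DoU = (2C + 2 + N − H − X) / 2 = (2·7 + 2 + 2 − 8 − 0) / 2 = 5.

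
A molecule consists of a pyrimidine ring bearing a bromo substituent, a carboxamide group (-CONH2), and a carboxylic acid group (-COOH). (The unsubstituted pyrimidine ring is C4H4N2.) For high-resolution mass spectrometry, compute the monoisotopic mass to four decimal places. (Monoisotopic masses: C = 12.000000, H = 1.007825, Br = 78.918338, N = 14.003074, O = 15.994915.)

Atom tally by fragment:
  pyrimidine ring core → C:4 H:4 N:2
  (− 3 ring H displaced by substituents)
  + Br → Br:1
  + CONH2 → C:1 H:2 O:1 N:1
  + COOH → C:1 H:1 O:2
Element totals:
  C: 6
  H: 4
  Br: 1
  N: 3
  O: 3
Molecular formula: C6H4BrN3O3.
  M = 6(12.0) + 4(1.007825) + 78.918338 + 3(14.003074) + 3(15.994915)
    = 72.000000 + 4.031300 + 78.918338 + 42.009222 + 47.984745 = 244.943605

244.9436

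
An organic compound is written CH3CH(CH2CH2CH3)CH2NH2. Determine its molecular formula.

C6H15N

Atom tally by fragment:
  CH3 → C:1 H:3
  CH(CH2CH2CH3) → C:4 H:8
  CH2NH2 → C:1 H:4 N:1
Element totals:
  C: 6
  H: 15
  N: 1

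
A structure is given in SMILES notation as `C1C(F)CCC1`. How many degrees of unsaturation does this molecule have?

1

Atom tally by fragment:
  cyclopentane ring core → C:5 H:10
  (− 1 ring H displaced by substituents)
  + F → F:1
Element totals:
  C: 5
  H: 9
  F: 1
Molecular formula: C5H9F.
DoU = (2C + 2 + N − H − X) / 2 = (2·5 + 2 + 0 − 9 − 1) / 2 = 1.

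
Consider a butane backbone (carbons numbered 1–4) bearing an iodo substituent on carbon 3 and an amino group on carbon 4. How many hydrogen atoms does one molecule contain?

10

Atom tally by fragment:
  CH3 → C:1 H:3
  CH2 → C:1 H:2
  CH(I) → C:1 H:1 I:1
  CH2NH2 → C:1 H:4 N:1
Element totals:
  C: 4
  H: 10
  I: 1
  N: 1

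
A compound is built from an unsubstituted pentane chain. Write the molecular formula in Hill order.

Atom tally by fragment:
  CH3 → C:1 H:3
  CH2 → C:1 H:2
  CH2 → C:1 H:2
  CH2 → C:1 H:2
  CH3 → C:1 H:3
Element totals:
  C: 5
  H: 12

C5H12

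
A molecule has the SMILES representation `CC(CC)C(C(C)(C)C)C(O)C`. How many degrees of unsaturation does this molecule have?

Atom tally by fragment:
  CH3 → C:1 H:3
  CH(C2H5) → C:3 H:6
  CH(C(CH3)3) → C:5 H:10
  CH(OH) → C:1 H:2 O:1
  CH3 → C:1 H:3
Element totals:
  C: 11
  H: 24
  O: 1
Molecular formula: C11H24O.
DoU = (2C + 2 + N − H − X) / 2 = (2·11 + 2 + 0 − 24 − 0) / 2 = 0.

0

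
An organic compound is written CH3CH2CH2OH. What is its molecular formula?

Atom tally by fragment:
  CH3 → C:1 H:3
  CH2 → C:1 H:2
  CH2OH → C:1 H:3 O:1
Element totals:
  C: 3
  H: 8
  O: 1

C3H8O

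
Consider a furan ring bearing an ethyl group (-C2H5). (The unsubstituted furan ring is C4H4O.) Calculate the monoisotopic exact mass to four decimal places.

96.0575

Atom tally by fragment:
  furan ring core → C:4 H:4 O:1
  (− 1 ring H displaced by substituents)
  + C2H5 → C:2 H:5
Element totals:
  C: 6
  H: 8
  O: 1
Molecular formula: C6H8O.
  M = 6(12.0) + 8(1.007825) + 15.994915
    = 72.000000 + 8.062600 + 15.994915 = 96.057515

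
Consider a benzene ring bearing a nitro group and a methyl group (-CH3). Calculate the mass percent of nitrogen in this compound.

10.21%

Atom tally by fragment:
  benzene ring core → C:6 H:6
  (− 2 ring H displaced by substituents)
  + NO2 → N:1 O:2
  + CH3 → C:1 H:3
Element totals:
  C: 7
  H: 7
  N: 1
  O: 2
Molecular formula: C7H7NO2.
Molar mass = 137.138 g/mol.
Mass from N: 1 × 14.007 = 14.007 g/mol.
%N = 14.007 / 137.138 × 100 = 10.21%.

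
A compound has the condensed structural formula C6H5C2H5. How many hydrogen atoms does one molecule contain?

Element totals:
  C: 8
  H: 10

10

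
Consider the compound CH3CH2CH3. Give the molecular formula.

C3H8

Atom tally by fragment:
  CH3 → C:1 H:3
  CH2 → C:1 H:2
  CH3 → C:1 H:3
Element totals:
  C: 3
  H: 8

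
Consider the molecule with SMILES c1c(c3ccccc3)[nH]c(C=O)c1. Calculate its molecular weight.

171.20 g/mol

Atom tally by fragment:
  pyrrole ring core → C:4 H:5 N:1
  (− 2 ring H displaced by substituents)
  + C6H5 → C:6 H:5
  + CHO → C:1 H:1 O:1
Element totals:
  C: 11
  H: 9
  N: 1
  O: 1
Molecular formula: C11H9NO.
  M = 11(12.011) + 9(1.008) + 14.007 + 15.999
    = 132.121 + 9.072 + 14.007 + 15.999 = 171.199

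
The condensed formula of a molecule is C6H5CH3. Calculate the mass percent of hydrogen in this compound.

Atom tally by fragment:
  benzene ring core → C:6 H:6
  (− 1 ring H displaced by substituents)
  + CH3 → C:1 H:3
Element totals:
  C: 7
  H: 8
Molecular formula: C7H8.
Molar mass = 92.141 g/mol.
Mass from H: 8 × 1.008 = 8.064 g/mol.
%H = 8.064 / 92.141 × 100 = 8.75%.

8.75%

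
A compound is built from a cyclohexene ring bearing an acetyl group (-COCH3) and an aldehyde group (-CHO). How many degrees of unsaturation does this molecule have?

Atom tally by fragment:
  cyclohexene ring core → C:6 H:10
  (− 2 ring H displaced by substituents)
  + COCH3 → C:2 H:3 O:1
  + CHO → C:1 H:1 O:1
Element totals:
  C: 9
  H: 12
  O: 2
Molecular formula: C9H12O2.
DoU = (2C + 2 + N − H − X) / 2 = (2·9 + 2 + 0 − 12 − 0) / 2 = 4.

4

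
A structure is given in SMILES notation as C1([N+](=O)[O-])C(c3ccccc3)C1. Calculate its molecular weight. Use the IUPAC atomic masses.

163.18 g/mol

Atom tally by fragment:
  cyclopropane ring core → C:3 H:6
  (− 2 ring H displaced by substituents)
  + NO2 → N:1 O:2
  + C6H5 → C:6 H:5
Element totals:
  C: 9
  H: 9
  N: 1
  O: 2
Molecular formula: C9H9NO2.
  M = 9(12.011) + 9(1.008) + 14.007 + 2(15.999)
    = 108.099 + 9.072 + 14.007 + 31.998 = 163.176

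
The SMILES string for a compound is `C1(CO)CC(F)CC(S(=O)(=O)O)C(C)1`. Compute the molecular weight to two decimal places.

226.26 g/mol

Atom tally by fragment:
  cyclohexane ring core → C:6 H:12
  (− 4 ring H displaced by substituents)
  + CH2OH → C:1 H:3 O:1
  + F → F:1
  + SO3H → S:1 O:3 H:1
  + CH3 → C:1 H:3
Element totals:
  C: 8
  H: 15
  F: 1
  O: 4
  S: 1
Molecular formula: C8H15FO4S.
  M = 8(12.011) + 15(1.008) + 18.998 + 4(15.999) + 32.06
    = 96.088 + 15.120 + 18.998 + 63.996 + 32.060 = 226.262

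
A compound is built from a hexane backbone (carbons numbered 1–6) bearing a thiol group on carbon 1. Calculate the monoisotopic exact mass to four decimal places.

118.0816

Atom tally by fragment:
  HSCH2 → C:1 H:3 S:1
  CH2 → C:1 H:2
  CH2 → C:1 H:2
  CH2 → C:1 H:2
  CH2 → C:1 H:2
  CH3 → C:1 H:3
Element totals:
  C: 6
  H: 14
  S: 1
Molecular formula: C6H14S.
  M = 6(12.0) + 14(1.007825) + 31.972071
    = 72.000000 + 14.109550 + 31.972071 = 118.081621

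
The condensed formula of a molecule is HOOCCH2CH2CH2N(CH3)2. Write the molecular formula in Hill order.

Element totals:
  C: 6
  H: 13
  N: 1
  O: 2

C6H13NO2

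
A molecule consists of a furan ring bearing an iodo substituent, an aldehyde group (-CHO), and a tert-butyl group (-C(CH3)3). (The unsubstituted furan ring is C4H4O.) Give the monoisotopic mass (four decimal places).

277.9804

Atom tally by fragment:
  furan ring core → C:4 H:4 O:1
  (− 3 ring H displaced by substituents)
  + I → I:1
  + CHO → C:1 H:1 O:1
  + C(CH3)3 → C:4 H:9
Element totals:
  C: 9
  H: 11
  I: 1
  O: 2
Molecular formula: C9H11IO2.
  M = 9(12.0) + 11(1.007825) + 126.904472 + 2(15.994915)
    = 108.000000 + 11.086075 + 126.904472 + 31.989830 = 277.980377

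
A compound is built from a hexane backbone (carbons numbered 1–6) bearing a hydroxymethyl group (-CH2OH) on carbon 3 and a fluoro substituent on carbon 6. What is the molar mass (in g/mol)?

Atom tally by fragment:
  CH3 → C:1 H:3
  CH2 → C:1 H:2
  CH(CH2OH) → C:2 H:4 O:1
  CH2 → C:1 H:2
  CH2 → C:1 H:2
  CH2F → C:1 H:2 F:1
Element totals:
  C: 7
  H: 15
  F: 1
  O: 1
Molecular formula: C7H15FO.
  M = 7(12.011) + 15(1.008) + 18.998 + 15.999
    = 84.077 + 15.120 + 18.998 + 15.999 = 134.194

134.19 g/mol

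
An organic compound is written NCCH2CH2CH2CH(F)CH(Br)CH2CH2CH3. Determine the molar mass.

Atom tally by fragment:
  NCCH2 → C:2 H:2 N:1
  CH2 → C:1 H:2
  CH2 → C:1 H:2
  CH(F) → C:1 H:1 F:1
  CH(Br) → C:1 H:1 Br:1
  CH2 → C:1 H:2
  CH2 → C:1 H:2
  CH3 → C:1 H:3
Element totals:
  C: 9
  H: 15
  Br: 1
  F: 1
  N: 1
Molecular formula: C9H15BrFN.
  M = 9(12.011) + 15(1.008) + 79.904 + 18.998 + 14.007
    = 108.099 + 15.120 + 79.904 + 18.998 + 14.007 = 236.128

236.13 g/mol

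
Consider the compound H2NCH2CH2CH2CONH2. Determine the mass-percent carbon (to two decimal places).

47.04%

Atom tally by fragment:
  H2NCH2 → C:1 H:4 N:1
  CH2 → C:1 H:2
  CH2CONH2 → C:2 H:4 O:1 N:1
Element totals:
  C: 4
  H: 10
  N: 2
  O: 1
Molecular formula: C4H10N2O.
Molar mass = 102.137 g/mol.
Mass from C: 4 × 12.011 = 48.044 g/mol.
%C = 48.044 / 102.137 × 100 = 47.04%.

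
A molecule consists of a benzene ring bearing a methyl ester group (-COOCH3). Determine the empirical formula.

Atom tally by fragment:
  benzene ring core → C:6 H:6
  (− 1 ring H displaced by substituents)
  + COOCH3 → C:2 H:3 O:2
Element totals:
  C: 8
  H: 8
  O: 2
Molecular formula: C8H8O2.
gcd of subscripts = 2; dividing each by 2:
  C: 8/2 = 4
  H: 8/2 = 4
  O: 2/2 = 1

C4H4O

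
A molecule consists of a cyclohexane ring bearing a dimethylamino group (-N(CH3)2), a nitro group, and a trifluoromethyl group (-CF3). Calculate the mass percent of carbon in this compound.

Atom tally by fragment:
  cyclohexane ring core → C:6 H:12
  (− 3 ring H displaced by substituents)
  + N(CH3)2 → N:1 C:2 H:6
  + NO2 → N:1 O:2
  + CF3 → C:1 F:3
Element totals:
  C: 9
  H: 15
  F: 3
  N: 2
  O: 2
Molecular formula: C9H15F3N2O2.
Molar mass = 240.225 g/mol.
Mass from C: 9 × 12.011 = 108.099 g/mol.
%C = 108.099 / 240.225 × 100 = 45.00%.

45.00%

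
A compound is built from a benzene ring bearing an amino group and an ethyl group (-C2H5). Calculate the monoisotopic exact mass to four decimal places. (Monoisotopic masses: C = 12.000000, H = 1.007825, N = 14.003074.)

121.0891

Atom tally by fragment:
  benzene ring core → C:6 H:6
  (− 2 ring H displaced by substituents)
  + NH2 → N:1 H:2
  + C2H5 → C:2 H:5
Element totals:
  C: 8
  H: 11
  N: 1
Molecular formula: C8H11N.
  M = 8(12.0) + 11(1.007825) + 14.003074
    = 96.000000 + 11.086075 + 14.003074 = 121.089149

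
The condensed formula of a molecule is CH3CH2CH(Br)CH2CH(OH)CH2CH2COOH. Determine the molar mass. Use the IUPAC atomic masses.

Element totals:
  C: 8
  H: 15
  Br: 1
  O: 3
Molecular formula: C8H15BrO3.
  M = 8(12.011) + 15(1.008) + 79.904 + 3(15.999)
    = 96.088 + 15.120 + 79.904 + 47.997 = 239.109

239.11 g/mol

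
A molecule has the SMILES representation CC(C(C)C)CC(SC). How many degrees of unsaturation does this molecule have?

0

Atom tally by fragment:
  CH3 → C:1 H:3
  CH(CH(CH3)2) → C:4 H:8
  CH2 → C:1 H:2
  CH2SCH3 → C:2 H:5 S:1
Element totals:
  C: 8
  H: 18
  S: 1
Molecular formula: C8H18S.
DoU = (2C + 2 + N − H − X) / 2 = (2·8 + 2 + 0 − 18 − 0) / 2 = 0.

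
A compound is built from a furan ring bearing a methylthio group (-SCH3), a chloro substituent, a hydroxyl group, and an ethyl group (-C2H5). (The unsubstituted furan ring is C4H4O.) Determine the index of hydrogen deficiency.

Atom tally by fragment:
  furan ring core → C:4 H:4 O:1
  (− 4 ring H displaced by substituents)
  + SCH3 → C:1 H:3 S:1
  + Cl → Cl:1
  + OH → O:1 H:1
  + C2H5 → C:2 H:5
Element totals:
  C: 7
  H: 9
  Cl: 1
  O: 2
  S: 1
Molecular formula: C7H9ClO2S.
DoU = (2C + 2 + N − H − X) / 2 = (2·7 + 2 + 0 − 9 − 1) / 2 = 3.

3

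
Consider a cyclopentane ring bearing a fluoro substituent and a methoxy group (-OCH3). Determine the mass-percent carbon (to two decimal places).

Atom tally by fragment:
  cyclopentane ring core → C:5 H:10
  (− 2 ring H displaced by substituents)
  + F → F:1
  + OCH3 → C:1 H:3 O:1
Element totals:
  C: 6
  H: 11
  F: 1
  O: 1
Molecular formula: C6H11FO.
Molar mass = 118.151 g/mol.
Mass from C: 6 × 12.011 = 72.066 g/mol.
%C = 72.066 / 118.151 × 100 = 60.99%.

60.99%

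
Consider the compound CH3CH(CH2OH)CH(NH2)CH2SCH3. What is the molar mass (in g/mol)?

149.25 g/mol

Atom tally by fragment:
  CH3 → C:1 H:3
  CH(CH2OH) → C:2 H:4 O:1
  CH(NH2) → C:1 H:3 N:1
  CH2SCH3 → C:2 H:5 S:1
Element totals:
  C: 6
  H: 15
  N: 1
  O: 1
  S: 1
Molecular formula: C6H15NOS.
  M = 6(12.011) + 15(1.008) + 14.007 + 15.999 + 32.06
    = 72.066 + 15.120 + 14.007 + 15.999 + 32.060 = 149.252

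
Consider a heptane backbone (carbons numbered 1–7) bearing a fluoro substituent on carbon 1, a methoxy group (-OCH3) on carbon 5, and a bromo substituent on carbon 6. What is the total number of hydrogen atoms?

Atom tally by fragment:
  FCH2 → C:1 H:2 F:1
  CH2 → C:1 H:2
  CH2 → C:1 H:2
  CH2 → C:1 H:2
  CH(OCH3) → C:2 H:4 O:1
  CH(Br) → C:1 H:1 Br:1
  CH3 → C:1 H:3
Element totals:
  C: 8
  H: 16
  Br: 1
  F: 1
  O: 1

16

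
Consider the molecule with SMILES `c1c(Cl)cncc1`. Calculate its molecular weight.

113.54 g/mol

Atom tally by fragment:
  pyridine ring core → C:5 H:5 N:1
  (− 1 ring H displaced by substituents)
  + Cl → Cl:1
Element totals:
  C: 5
  H: 4
  Cl: 1
  N: 1
Molecular formula: C5H4ClN.
  M = 5(12.011) + 4(1.008) + 35.45 + 14.007
    = 60.055 + 4.032 + 35.450 + 14.007 = 113.544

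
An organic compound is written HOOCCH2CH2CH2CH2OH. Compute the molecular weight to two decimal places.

Atom tally by fragment:
  HOOCCH2 → C:2 H:3 O:2
  CH2 → C:1 H:2
  CH2CH2OH → C:2 H:5 O:1
Element totals:
  C: 5
  H: 10
  O: 3
Molecular formula: C5H10O3.
  M = 5(12.011) + 10(1.008) + 3(15.999)
    = 60.055 + 10.080 + 47.997 = 118.132

118.13 g/mol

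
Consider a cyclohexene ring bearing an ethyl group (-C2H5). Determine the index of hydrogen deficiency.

Atom tally by fragment:
  cyclohexene ring core → C:6 H:10
  (− 1 ring H displaced by substituents)
  + C2H5 → C:2 H:5
Element totals:
  C: 8
  H: 14
Molecular formula: C8H14.
DoU = (2C + 2 + N − H − X) / 2 = (2·8 + 2 + 0 − 14 − 0) / 2 = 2.

2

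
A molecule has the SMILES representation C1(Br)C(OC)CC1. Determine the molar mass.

Atom tally by fragment:
  cyclobutane ring core → C:4 H:8
  (− 2 ring H displaced by substituents)
  + Br → Br:1
  + OCH3 → C:1 H:3 O:1
Element totals:
  C: 5
  H: 9
  Br: 1
  O: 1
Molecular formula: C5H9BrO.
  M = 5(12.011) + 9(1.008) + 79.904 + 15.999
    = 60.055 + 9.072 + 79.904 + 15.999 = 165.030

165.03 g/mol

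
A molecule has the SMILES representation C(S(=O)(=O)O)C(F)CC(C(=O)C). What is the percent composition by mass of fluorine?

Atom tally by fragment:
  HO3SCH2 → C:1 H:3 S:1 O:3
  CH(F) → C:1 H:1 F:1
  CH2 → C:1 H:2
  CH2COCH3 → C:3 H:5 O:1
Element totals:
  C: 6
  H: 11
  F: 1
  O: 4
  S: 1
Molecular formula: C6H11FO4S.
Molar mass = 198.208 g/mol.
Mass from F: 1 × 18.998 = 18.998 g/mol.
%F = 18.998 / 198.208 × 100 = 9.58%.

9.58%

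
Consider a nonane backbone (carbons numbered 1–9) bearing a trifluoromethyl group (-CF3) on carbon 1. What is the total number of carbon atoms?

10

Atom tally by fragment:
  F3CCH2 → C:2 H:2 F:3
  CH2 → C:1 H:2
  CH2 → C:1 H:2
  CH2 → C:1 H:2
  CH2 → C:1 H:2
  CH2 → C:1 H:2
  CH2 → C:1 H:2
  CH2 → C:1 H:2
  CH3 → C:1 H:3
Element totals:
  C: 10
  H: 19
  F: 3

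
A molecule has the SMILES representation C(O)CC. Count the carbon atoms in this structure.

3

Atom tally by fragment:
  HOCH2 → C:1 H:3 O:1
  CH2 → C:1 H:2
  CH3 → C:1 H:3
Element totals:
  C: 3
  H: 8
  O: 1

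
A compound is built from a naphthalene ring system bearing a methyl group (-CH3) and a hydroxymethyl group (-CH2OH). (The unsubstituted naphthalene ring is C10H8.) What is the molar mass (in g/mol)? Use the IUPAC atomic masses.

Atom tally by fragment:
  naphthalene ring system core → C:10 H:8
  (− 2 ring H displaced by substituents)
  + CH3 → C:1 H:3
  + CH2OH → C:1 H:3 O:1
Element totals:
  C: 12
  H: 12
  O: 1
Molecular formula: C12H12O.
  M = 12(12.011) + 12(1.008) + 15.999
    = 144.132 + 12.096 + 15.999 = 172.227

172.23 g/mol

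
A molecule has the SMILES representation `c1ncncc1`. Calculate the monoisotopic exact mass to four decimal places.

Atom tally by fragment:
  pyrimidine ring core → C:4 H:4 N:2
Element totals:
  C: 4
  H: 4
  N: 2
Molecular formula: C4H4N2.
  M = 4(12.0) + 4(1.007825) + 2(14.003074)
    = 48.000000 + 4.031300 + 28.006148 = 80.037448

80.0374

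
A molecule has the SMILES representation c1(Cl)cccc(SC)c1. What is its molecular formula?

C7H7ClS

Atom tally by fragment:
  benzene ring core → C:6 H:6
  (− 2 ring H displaced by substituents)
  + Cl → Cl:1
  + SCH3 → C:1 H:3 S:1
Element totals:
  C: 7
  H: 7
  Cl: 1
  S: 1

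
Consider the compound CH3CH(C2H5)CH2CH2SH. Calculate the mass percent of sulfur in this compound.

Atom tally by fragment:
  CH3 → C:1 H:3
  CH(C2H5) → C:3 H:6
  CH2 → C:1 H:2
  CH2SH → C:1 H:3 S:1
Element totals:
  C: 6
  H: 14
  S: 1
Molecular formula: C6H14S.
Molar mass = 118.238 g/mol.
Mass from S: 1 × 32.06 = 32.060 g/mol.
%S = 32.060 / 118.238 × 100 = 27.11%.

27.11%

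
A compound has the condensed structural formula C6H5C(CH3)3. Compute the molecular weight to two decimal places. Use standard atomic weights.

134.22 g/mol

Atom tally by fragment:
  benzene ring core → C:6 H:6
  (− 1 ring H displaced by substituents)
  + C(CH3)3 → C:4 H:9
Element totals:
  C: 10
  H: 14
Molecular formula: C10H14.
  M = 10(12.011) + 14(1.008)
    = 120.110 + 14.112 = 134.222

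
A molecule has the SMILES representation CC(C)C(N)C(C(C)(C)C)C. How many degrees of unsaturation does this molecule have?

0

Atom tally by fragment:
  CH3 → C:1 H:3
  CH(CH3) → C:2 H:4
  CH(NH2) → C:1 H:3 N:1
  CH(C(CH3)3) → C:5 H:10
  CH3 → C:1 H:3
Element totals:
  C: 10
  H: 23
  N: 1
Molecular formula: C10H23N.
DoU = (2C + 2 + N − H − X) / 2 = (2·10 + 2 + 1 − 23 − 0) / 2 = 0.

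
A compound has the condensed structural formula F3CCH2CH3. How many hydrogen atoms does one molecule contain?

Element totals:
  C: 3
  H: 5
  F: 3

5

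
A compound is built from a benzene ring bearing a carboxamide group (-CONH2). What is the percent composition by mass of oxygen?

Atom tally by fragment:
  benzene ring core → C:6 H:6
  (− 1 ring H displaced by substituents)
  + CONH2 → C:1 H:2 O:1 N:1
Element totals:
  C: 7
  H: 7
  N: 1
  O: 1
Molecular formula: C7H7NO.
Molar mass = 121.139 g/mol.
Mass from O: 1 × 15.999 = 15.999 g/mol.
%O = 15.999 / 121.139 × 100 = 13.21%.

13.21%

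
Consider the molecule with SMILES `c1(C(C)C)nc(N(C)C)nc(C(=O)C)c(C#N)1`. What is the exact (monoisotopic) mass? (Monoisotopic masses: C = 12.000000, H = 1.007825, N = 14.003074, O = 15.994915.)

Atom tally by fragment:
  pyrimidine ring core → C:4 H:4 N:2
  (− 4 ring H displaced by substituents)
  + CH(CH3)2 → C:3 H:7
  + N(CH3)2 → N:1 C:2 H:6
  + COCH3 → C:2 H:3 O:1
  + CN → C:1 N:1
Element totals:
  C: 12
  H: 16
  N: 4
  O: 1
Molecular formula: C12H16N4O.
  M = 12(12.0) + 16(1.007825) + 4(14.003074) + 15.994915
    = 144.000000 + 16.125200 + 56.012296 + 15.994915 = 232.132411

232.1324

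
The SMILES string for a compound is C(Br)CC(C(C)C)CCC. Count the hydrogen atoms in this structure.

19

Atom tally by fragment:
  BrCH2 → C:1 H:2 Br:1
  CH2 → C:1 H:2
  CH(CH(CH3)2) → C:4 H:8
  CH2 → C:1 H:2
  CH2 → C:1 H:2
  CH3 → C:1 H:3
Element totals:
  C: 9
  H: 19
  Br: 1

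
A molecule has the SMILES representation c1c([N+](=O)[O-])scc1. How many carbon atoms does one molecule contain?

Atom tally by fragment:
  thiophene ring core → C:4 H:4 S:1
  (− 1 ring H displaced by substituents)
  + NO2 → N:1 O:2
Element totals:
  C: 4
  H: 3
  N: 1
  O: 2
  S: 1

4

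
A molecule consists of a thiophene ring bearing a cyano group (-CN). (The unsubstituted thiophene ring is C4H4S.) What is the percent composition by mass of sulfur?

29.37%

Atom tally by fragment:
  thiophene ring core → C:4 H:4 S:1
  (− 1 ring H displaced by substituents)
  + CN → C:1 N:1
Element totals:
  C: 5
  H: 3
  N: 1
  S: 1
Molecular formula: C5H3NS.
Molar mass = 109.146 g/mol.
Mass from S: 1 × 32.06 = 32.060 g/mol.
%S = 32.060 / 109.146 × 100 = 29.37%.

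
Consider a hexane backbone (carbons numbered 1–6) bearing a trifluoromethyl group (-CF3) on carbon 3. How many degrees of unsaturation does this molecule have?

0

Atom tally by fragment:
  CH3 → C:1 H:3
  CH2 → C:1 H:2
  CH(CF3) → C:2 H:1 F:3
  CH2 → C:1 H:2
  CH2 → C:1 H:2
  CH3 → C:1 H:3
Element totals:
  C: 7
  H: 13
  F: 3
Molecular formula: C7H13F3.
DoU = (2C + 2 + N − H − X) / 2 = (2·7 + 2 + 0 − 13 − 3) / 2 = 0.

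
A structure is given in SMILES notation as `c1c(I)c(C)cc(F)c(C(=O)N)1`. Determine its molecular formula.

Atom tally by fragment:
  benzene ring core → C:6 H:6
  (− 4 ring H displaced by substituents)
  + I → I:1
  + CH3 → C:1 H:3
  + F → F:1
  + CONH2 → C:1 H:2 O:1 N:1
Element totals:
  C: 8
  H: 7
  F: 1
  I: 1
  N: 1
  O: 1

C8H7FINO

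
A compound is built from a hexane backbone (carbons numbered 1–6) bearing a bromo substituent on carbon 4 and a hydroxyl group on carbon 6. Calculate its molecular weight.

181.07 g/mol

Atom tally by fragment:
  CH3 → C:1 H:3
  CH2 → C:1 H:2
  CH2 → C:1 H:2
  CH(Br) → C:1 H:1 Br:1
  CH2 → C:1 H:2
  CH2OH → C:1 H:3 O:1
Element totals:
  C: 6
  H: 13
  Br: 1
  O: 1
Molecular formula: C6H13BrO.
  M = 6(12.011) + 13(1.008) + 79.904 + 15.999
    = 72.066 + 13.104 + 79.904 + 15.999 = 181.073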